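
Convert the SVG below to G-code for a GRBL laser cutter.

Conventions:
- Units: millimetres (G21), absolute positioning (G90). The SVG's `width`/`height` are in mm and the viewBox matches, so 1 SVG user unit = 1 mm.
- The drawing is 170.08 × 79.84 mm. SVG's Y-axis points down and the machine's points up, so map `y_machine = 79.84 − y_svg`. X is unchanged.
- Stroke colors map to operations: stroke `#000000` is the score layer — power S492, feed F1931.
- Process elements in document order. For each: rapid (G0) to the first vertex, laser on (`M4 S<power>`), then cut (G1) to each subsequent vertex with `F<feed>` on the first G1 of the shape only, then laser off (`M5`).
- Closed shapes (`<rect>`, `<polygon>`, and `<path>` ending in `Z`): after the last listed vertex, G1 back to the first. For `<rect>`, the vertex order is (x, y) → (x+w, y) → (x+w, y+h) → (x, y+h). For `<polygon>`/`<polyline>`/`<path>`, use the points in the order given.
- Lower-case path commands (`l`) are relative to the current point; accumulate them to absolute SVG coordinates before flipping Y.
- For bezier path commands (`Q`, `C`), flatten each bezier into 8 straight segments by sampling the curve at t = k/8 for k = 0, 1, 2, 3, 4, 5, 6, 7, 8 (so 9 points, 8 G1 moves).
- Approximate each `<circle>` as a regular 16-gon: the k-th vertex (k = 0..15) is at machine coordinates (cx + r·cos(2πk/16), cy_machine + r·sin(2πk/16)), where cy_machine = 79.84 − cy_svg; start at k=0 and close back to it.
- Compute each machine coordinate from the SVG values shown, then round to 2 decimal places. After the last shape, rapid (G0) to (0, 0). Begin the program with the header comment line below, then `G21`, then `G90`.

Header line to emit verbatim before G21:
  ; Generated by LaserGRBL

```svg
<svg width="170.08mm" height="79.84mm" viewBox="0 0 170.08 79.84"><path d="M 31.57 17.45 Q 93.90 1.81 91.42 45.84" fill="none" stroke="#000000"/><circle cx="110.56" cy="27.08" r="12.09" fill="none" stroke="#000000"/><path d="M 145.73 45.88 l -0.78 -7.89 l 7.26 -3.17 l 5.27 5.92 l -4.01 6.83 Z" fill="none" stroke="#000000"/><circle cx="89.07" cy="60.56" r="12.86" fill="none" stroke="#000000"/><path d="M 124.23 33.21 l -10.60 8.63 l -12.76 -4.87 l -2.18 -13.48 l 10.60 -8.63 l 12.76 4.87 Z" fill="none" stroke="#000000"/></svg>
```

1 u = 1 mm; y_m = 79.84 − y.

[1] `<path>` quadratic bezier, #000000→score S492 F1931: (31.57,62.39) → (46.14,65.37) → (58.68,66.48) → (69.20,65.73) → (77.70,63.11) → (84.17,58.63) → (88.61,52.29) → (91.03,44.08) → (91.42,34.00)

[2] `<circle>` circle, #000000→score S492 F1931: (122.65,52.76) → (121.73,57.39) → (119.11,61.31) → (115.19,63.93) → (110.56,64.85) → (105.93,63.93) → (102.01,61.31) → (99.39,57.39) → (98.47,52.76) → (99.39,48.13) → (102.01,44.21) → (105.93,41.59) → (110.56,40.67) → (115.19,41.59) → (119.11,44.21) → (121.73,48.13) → (122.65,52.76) (closed)

[3] `<path>` regular polygon, #000000→score S492 F1931: (145.73,33.96) → (144.95,41.85) → (152.21,45.02) → (157.48,39.10) → (153.47,32.27) → (145.73,33.96) (closed)

[4] `<circle>` circle, #000000→score S492 F1931: (101.93,19.28) → (100.95,24.20) → (98.16,28.37) → (93.99,31.16) → (89.07,32.14) → (84.15,31.16) → (79.98,28.37) → (77.19,24.20) → (76.21,19.28) → (77.19,14.36) → (79.98,10.19) → (84.15,7.40) → (89.07,6.42) → (93.99,7.40) → (98.16,10.19) → (100.95,14.36) → (101.93,19.28) (closed)

[5] `<path>` regular polygon, #000000→score S492 F1931: (124.23,46.63) → (113.63,38.00) → (100.87,42.87) → (98.69,56.35) → (109.29,64.98) → (122.05,60.11) → (124.23,46.63) (closed)

; Generated by LaserGRBL
G21
G90
G0 X31.57 Y62.39
M4 S492
G1 X46.14 Y65.37 F1931
G1 X58.68 Y66.48
G1 X69.20 Y65.73
G1 X77.70 Y63.11
G1 X84.17 Y58.63
G1 X88.61 Y52.29
G1 X91.03 Y44.08
G1 X91.42 Y34.00
M5
G0 X122.65 Y52.76
M4 S492
G1 X121.73 Y57.39 F1931
G1 X119.11 Y61.31
G1 X115.19 Y63.93
G1 X110.56 Y64.85
G1 X105.93 Y63.93
G1 X102.01 Y61.31
G1 X99.39 Y57.39
G1 X98.47 Y52.76
G1 X99.39 Y48.13
G1 X102.01 Y44.21
G1 X105.93 Y41.59
G1 X110.56 Y40.67
G1 X115.19 Y41.59
G1 X119.11 Y44.21
G1 X121.73 Y48.13
G1 X122.65 Y52.76
M5
G0 X145.73 Y33.96
M4 S492
G1 X144.95 Y41.85 F1931
G1 X152.21 Y45.02
G1 X157.48 Y39.10
G1 X153.47 Y32.27
G1 X145.73 Y33.96
M5
G0 X101.93 Y19.28
M4 S492
G1 X100.95 Y24.20 F1931
G1 X98.16 Y28.37
G1 X93.99 Y31.16
G1 X89.07 Y32.14
G1 X84.15 Y31.16
G1 X79.98 Y28.37
G1 X77.19 Y24.20
G1 X76.21 Y19.28
G1 X77.19 Y14.36
G1 X79.98 Y10.19
G1 X84.15 Y7.40
G1 X89.07 Y6.42
G1 X93.99 Y7.40
G1 X98.16 Y10.19
G1 X100.95 Y14.36
G1 X101.93 Y19.28
M5
G0 X124.23 Y46.63
M4 S492
G1 X113.63 Y38.00 F1931
G1 X100.87 Y42.87
G1 X98.69 Y56.35
G1 X109.29 Y64.98
G1 X122.05 Y60.11
G1 X124.23 Y46.63
M5
G0 X0.00 Y0.00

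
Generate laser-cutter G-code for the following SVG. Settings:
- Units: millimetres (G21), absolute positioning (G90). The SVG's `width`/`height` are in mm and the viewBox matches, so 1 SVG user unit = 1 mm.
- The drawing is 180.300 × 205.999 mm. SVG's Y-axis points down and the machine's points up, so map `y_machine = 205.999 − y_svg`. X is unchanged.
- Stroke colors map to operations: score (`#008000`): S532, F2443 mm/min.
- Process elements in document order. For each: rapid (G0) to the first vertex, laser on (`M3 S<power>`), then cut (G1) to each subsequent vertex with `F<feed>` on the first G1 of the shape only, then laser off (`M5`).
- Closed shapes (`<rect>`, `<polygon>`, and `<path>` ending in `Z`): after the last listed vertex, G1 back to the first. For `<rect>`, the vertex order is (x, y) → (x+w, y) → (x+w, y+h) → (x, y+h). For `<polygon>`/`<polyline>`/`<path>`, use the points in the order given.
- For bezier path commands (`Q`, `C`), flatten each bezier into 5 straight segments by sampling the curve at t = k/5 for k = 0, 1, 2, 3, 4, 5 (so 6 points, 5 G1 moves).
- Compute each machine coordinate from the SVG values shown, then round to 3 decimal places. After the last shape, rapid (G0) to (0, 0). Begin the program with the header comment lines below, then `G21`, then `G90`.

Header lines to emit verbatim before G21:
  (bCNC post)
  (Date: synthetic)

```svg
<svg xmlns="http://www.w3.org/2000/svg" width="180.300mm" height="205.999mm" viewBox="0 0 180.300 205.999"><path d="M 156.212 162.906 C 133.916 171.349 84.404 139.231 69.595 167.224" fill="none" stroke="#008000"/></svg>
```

viewBox `0 0 180.300 205.999` with mm width/height → 1 unit = 1 mm. Flip: y_m = 205.999 − y_svg.

**Shape 1** — `<path>` cubic bezier, stroke `#008000` → score (S532, F2443). Control points (SVG): P0=(156.212,162.906), P1=(133.916,171.349), P2=(84.404,139.231), P3=(69.595,167.224); sampled at t=k/5. Machine vertices: (156.212,43.093) → (140.064,42.089) → (120.356,45.988) → (100.060,49.956) → (82.149,49.163) → (69.595,38.775). Open path.

(bCNC post)
(Date: synthetic)
G21
G90
G0 X156.212 Y43.093
M3 S532
G1 X140.064 Y42.089 F2443
G1 X120.356 Y45.988
G1 X100.060 Y49.956
G1 X82.149 Y49.163
G1 X69.595 Y38.775
M5
G0 X0.000 Y0.000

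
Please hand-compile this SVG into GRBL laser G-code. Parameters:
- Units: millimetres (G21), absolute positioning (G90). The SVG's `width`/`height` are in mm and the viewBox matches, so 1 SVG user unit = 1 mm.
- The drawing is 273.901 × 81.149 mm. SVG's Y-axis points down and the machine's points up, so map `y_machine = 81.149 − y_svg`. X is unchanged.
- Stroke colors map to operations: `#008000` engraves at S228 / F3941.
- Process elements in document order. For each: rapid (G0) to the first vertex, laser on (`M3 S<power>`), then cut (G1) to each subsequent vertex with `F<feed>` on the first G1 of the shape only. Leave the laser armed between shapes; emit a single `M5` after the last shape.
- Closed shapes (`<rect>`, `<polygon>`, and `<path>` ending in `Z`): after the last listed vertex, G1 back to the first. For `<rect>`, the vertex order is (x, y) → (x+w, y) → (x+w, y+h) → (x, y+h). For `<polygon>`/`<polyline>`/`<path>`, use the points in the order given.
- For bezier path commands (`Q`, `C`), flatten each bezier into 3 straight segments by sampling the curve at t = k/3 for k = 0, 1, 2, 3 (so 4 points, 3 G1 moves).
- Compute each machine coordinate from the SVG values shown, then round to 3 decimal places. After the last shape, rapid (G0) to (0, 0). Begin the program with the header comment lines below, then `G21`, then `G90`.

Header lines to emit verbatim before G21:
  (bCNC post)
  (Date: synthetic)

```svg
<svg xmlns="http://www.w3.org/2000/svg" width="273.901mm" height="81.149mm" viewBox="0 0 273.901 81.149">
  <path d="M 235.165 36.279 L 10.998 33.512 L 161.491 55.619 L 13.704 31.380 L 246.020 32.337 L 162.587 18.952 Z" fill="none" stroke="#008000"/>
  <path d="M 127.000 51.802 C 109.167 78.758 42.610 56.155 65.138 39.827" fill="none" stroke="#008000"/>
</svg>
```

Since the viewBox matches the mm dimensions, user units are millimetres directly. The only transform is the Y-flip y_m = 81.149 − y_svg.

Shape 1 is a closed polygon drawn with `<path>`. Its stroke #008000 means engrave at S228, F3941. After flipping Y the toolpath is (235.165,44.870) → (10.998,47.637) → (161.491,25.530) → (13.704,49.769) → (246.020,48.812) → (162.587,62.197) → (235.165,44.870), returning to the start.

Shape 2 is a cubic bezier drawn with `<path>`. Its stroke #008000 means engrave at S228, F3941. After flipping Y the toolpath is (127.000,29.347) → (98.030,16.843) → (67.201,24.970) → (65.138,41.322).

(bCNC post)
(Date: synthetic)
G21
G90
G0 X235.165 Y44.870
M3 S228
G1 X10.998 Y47.637 F3941
G1 X161.491 Y25.530
G1 X13.704 Y49.769
G1 X246.020 Y48.812
G1 X162.587 Y62.197
G1 X235.165 Y44.870
G0 X127.000 Y29.347
M3 S228
G1 X98.030 Y16.843 F3941
G1 X67.201 Y24.970
G1 X65.138 Y41.322
M5
G0 X0.000 Y0.000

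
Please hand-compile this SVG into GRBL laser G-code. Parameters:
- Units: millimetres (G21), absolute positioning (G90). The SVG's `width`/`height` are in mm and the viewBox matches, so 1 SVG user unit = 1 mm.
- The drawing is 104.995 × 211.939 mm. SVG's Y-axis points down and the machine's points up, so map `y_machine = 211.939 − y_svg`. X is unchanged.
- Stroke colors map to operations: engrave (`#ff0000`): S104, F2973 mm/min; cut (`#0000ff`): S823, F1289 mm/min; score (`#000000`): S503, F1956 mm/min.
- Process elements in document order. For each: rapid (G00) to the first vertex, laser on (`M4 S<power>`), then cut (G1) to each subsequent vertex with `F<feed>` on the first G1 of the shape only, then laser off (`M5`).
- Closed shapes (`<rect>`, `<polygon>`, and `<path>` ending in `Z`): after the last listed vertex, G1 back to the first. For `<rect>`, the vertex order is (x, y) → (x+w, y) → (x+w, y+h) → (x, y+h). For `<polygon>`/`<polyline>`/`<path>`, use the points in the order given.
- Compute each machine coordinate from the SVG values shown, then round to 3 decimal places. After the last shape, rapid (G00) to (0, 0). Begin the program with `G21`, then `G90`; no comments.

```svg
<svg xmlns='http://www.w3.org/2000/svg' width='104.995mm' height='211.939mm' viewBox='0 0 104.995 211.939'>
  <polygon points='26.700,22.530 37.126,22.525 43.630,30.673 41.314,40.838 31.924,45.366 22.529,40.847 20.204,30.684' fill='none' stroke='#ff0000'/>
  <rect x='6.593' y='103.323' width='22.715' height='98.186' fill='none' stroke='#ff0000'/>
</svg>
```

Since the viewBox matches the mm dimensions, user units are millimetres directly. The only transform is the Y-flip y_m = 211.939 − y_svg.

Shape 1 is a regular polygon drawn with `<polygon>`. Its stroke #ff0000 means engrave at S104, F2973. After flipping Y the toolpath is (26.700,189.409) → (37.126,189.414) → (43.630,181.266) → (41.314,171.101) → (31.924,166.573) → (22.529,171.092) → (20.204,181.255) → (26.700,189.409), returning to the start.

Shape 2 is a rectangle drawn with `<rect>`. Its stroke #ff0000 means engrave at S104, F2973. After flipping Y the toolpath is (6.593,108.616) → (29.308,108.616) → (29.308,10.430) → (6.593,10.430) → (6.593,108.616), returning to the start.

G21
G90
G00 X26.700 Y189.409
M4 S104
G1 X37.126 Y189.414 F2973
G1 X43.630 Y181.266
G1 X41.314 Y171.101
G1 X31.924 Y166.573
G1 X22.529 Y171.092
G1 X20.204 Y181.255
G1 X26.700 Y189.409
M5
G00 X6.593 Y108.616
M4 S104
G1 X29.308 Y108.616 F2973
G1 X29.308 Y10.430
G1 X6.593 Y10.430
G1 X6.593 Y108.616
M5
G00 X0.000 Y0.000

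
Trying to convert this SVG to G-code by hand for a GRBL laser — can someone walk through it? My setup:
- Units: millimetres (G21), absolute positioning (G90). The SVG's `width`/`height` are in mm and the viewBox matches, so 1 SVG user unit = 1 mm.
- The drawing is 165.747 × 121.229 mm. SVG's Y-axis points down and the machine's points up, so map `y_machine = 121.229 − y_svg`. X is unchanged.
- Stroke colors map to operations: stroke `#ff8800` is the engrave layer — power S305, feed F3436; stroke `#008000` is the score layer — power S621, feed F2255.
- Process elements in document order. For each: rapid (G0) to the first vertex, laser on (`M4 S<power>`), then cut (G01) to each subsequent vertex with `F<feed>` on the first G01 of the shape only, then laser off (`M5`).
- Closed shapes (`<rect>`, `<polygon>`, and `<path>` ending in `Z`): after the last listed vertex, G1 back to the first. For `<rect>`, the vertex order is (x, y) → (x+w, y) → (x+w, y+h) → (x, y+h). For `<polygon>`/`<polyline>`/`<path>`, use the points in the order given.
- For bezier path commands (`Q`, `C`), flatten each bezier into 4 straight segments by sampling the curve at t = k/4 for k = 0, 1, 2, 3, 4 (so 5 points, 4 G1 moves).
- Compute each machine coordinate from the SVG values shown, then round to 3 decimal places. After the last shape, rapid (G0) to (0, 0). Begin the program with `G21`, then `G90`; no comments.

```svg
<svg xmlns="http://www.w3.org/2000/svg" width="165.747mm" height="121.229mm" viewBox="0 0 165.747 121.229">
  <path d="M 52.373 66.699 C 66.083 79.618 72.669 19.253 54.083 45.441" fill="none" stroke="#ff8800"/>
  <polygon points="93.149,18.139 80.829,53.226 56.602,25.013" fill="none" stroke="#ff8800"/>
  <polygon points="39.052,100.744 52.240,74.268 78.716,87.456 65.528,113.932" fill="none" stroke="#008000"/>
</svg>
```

1 u = 1 mm; y_m = 121.229 − y.

[1] `<path>` cubic bezier, #ff8800→engrave S305 F3436: (52.373,54.530) → (61.038,56.084) → (65.339,70.135) → (63.585,81.698) → (54.083,75.788)

[2] `<polygon>` regular polygon, #ff8800→engrave S305 F3436: (93.149,103.090) → (80.829,68.003) → (56.602,96.216) → (93.149,103.090) (closed)

[3] `<polygon>` regular polygon, #008000→score S621 F2255: (39.052,20.485) → (52.240,46.961) → (78.716,33.773) → (65.528,7.297) → (39.052,20.485) (closed)

G21
G90
G0 X52.373 Y54.530
M4 S305
G01 X61.038 Y56.084 F3436
G01 X65.339 Y70.135
G01 X63.585 Y81.698
G01 X54.083 Y75.788
M5
G0 X93.149 Y103.090
M4 S305
G01 X80.829 Y68.003 F3436
G01 X56.602 Y96.216
G01 X93.149 Y103.090
M5
G0 X39.052 Y20.485
M4 S621
G01 X52.240 Y46.961 F2255
G01 X78.716 Y33.773
G01 X65.528 Y7.297
G01 X39.052 Y20.485
M5
G0 X0.000 Y0.000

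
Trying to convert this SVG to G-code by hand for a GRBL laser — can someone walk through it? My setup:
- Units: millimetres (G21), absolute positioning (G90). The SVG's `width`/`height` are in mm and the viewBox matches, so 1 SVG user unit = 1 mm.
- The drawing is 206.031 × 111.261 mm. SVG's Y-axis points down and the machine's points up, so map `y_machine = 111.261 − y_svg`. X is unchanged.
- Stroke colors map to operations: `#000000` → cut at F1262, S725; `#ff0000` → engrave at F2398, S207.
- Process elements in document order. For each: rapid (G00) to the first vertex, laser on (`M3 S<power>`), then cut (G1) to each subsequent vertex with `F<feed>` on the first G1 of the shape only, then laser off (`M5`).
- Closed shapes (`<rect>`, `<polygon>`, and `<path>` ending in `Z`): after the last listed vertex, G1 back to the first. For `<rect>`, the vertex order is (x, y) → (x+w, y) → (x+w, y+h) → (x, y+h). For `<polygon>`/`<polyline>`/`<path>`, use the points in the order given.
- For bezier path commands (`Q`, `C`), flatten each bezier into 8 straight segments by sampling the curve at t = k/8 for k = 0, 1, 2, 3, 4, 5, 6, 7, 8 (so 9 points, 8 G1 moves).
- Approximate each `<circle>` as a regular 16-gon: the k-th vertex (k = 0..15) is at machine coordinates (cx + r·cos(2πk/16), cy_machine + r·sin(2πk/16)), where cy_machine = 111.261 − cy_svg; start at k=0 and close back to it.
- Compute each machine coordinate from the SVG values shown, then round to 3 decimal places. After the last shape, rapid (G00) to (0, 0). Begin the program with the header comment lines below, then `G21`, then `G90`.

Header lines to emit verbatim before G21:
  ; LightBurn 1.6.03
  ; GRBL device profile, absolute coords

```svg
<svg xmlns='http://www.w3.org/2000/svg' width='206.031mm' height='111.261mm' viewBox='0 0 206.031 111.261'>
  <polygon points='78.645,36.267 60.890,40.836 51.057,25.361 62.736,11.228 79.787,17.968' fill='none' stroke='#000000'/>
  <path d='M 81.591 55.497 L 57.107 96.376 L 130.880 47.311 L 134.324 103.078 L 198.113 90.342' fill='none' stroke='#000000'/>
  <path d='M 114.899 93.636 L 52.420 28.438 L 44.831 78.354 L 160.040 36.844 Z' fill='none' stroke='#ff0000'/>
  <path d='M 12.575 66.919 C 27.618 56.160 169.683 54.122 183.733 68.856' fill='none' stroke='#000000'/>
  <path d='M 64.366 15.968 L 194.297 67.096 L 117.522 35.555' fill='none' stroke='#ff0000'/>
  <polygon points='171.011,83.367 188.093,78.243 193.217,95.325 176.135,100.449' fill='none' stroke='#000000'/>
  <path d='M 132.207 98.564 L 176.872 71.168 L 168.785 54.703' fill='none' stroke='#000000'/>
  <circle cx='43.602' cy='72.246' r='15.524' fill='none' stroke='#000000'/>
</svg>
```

1 u = 1 mm; y_m = 111.261 − y.

[1] `<polygon>` regular polygon, #000000→cut S725 F1262: (78.645,74.994) → (60.890,70.425) → (51.057,85.900) → (62.736,100.033) → (79.787,93.293) → (78.645,74.994) (closed)

[2] `<path>` open polyline, #000000→cut S725 F1262: (81.591,55.764) → (57.107,14.885) → (130.880,63.950) → (134.324,8.183) → (198.113,20.919)

[3] `<path>` closed polygon, #ff0000→engrave S207 F2398: (114.899,17.625) → (52.420,82.823) → (44.831,32.907) → (160.040,74.417) → (114.899,17.625) (closed)

[4] `<path>` cubic bezier, #000000→cut S725 F1262: (12.575,44.342) → (23.672,47.952) → (43.689,50.650) → (69.637,52.342) → (98.526,52.933) → (127.370,52.330) → (153.178,50.437) → (172.962,47.160) → (183.733,42.405)

[5] `<path>` open polyline, #ff0000→engrave S207 F2398: (64.366,95.293) → (194.297,44.165) → (117.522,75.706)

[6] `<polygon>` regular polygon, #000000→cut S725 F1262: (171.011,27.894) → (188.093,33.018) → (193.217,15.936) → (176.135,10.812) → (171.011,27.894) (closed)

[7] `<path>` open polyline, #000000→cut S725 F1262: (132.207,12.697) → (176.872,40.093) → (168.785,56.558)

[8] `<circle>` circle, #000000→cut S725 F1262: (59.126,39.015) → (57.944,44.956) → (54.579,49.992) → (49.543,53.357) → (43.602,54.539) → (37.661,53.357) → (32.625,49.992) → (29.260,44.956) → (28.078,39.015) → (29.260,33.074) → (32.625,28.038) → (37.661,24.673) → (43.602,23.491) → (49.543,24.673) → (54.579,28.038) → (57.944,33.074) → (59.126,39.015) (closed)

; LightBurn 1.6.03
; GRBL device profile, absolute coords
G21
G90
G00 X78.645 Y74.994
M3 S725
G1 X60.890 Y70.425 F1262
G1 X51.057 Y85.900
G1 X62.736 Y100.033
G1 X79.787 Y93.293
G1 X78.645 Y74.994
M5
G00 X81.591 Y55.764
M3 S725
G1 X57.107 Y14.885 F1262
G1 X130.880 Y63.950
G1 X134.324 Y8.183
G1 X198.113 Y20.919
M5
G00 X114.899 Y17.625
M3 S207
G1 X52.420 Y82.823 F2398
G1 X44.831 Y32.907
G1 X160.040 Y74.417
G1 X114.899 Y17.625
M5
G00 X12.575 Y44.342
M3 S725
G1 X23.672 Y47.952 F1262
G1 X43.689 Y50.650
G1 X69.637 Y52.342
G1 X98.526 Y52.933
G1 X127.370 Y52.330
G1 X153.178 Y50.437
G1 X172.962 Y47.160
G1 X183.733 Y42.405
M5
G00 X64.366 Y95.293
M3 S207
G1 X194.297 Y44.165 F2398
G1 X117.522 Y75.706
M5
G00 X171.011 Y27.894
M3 S725
G1 X188.093 Y33.018 F1262
G1 X193.217 Y15.936
G1 X176.135 Y10.812
G1 X171.011 Y27.894
M5
G00 X132.207 Y12.697
M3 S725
G1 X176.872 Y40.093 F1262
G1 X168.785 Y56.558
M5
G00 X59.126 Y39.015
M3 S725
G1 X57.944 Y44.956 F1262
G1 X54.579 Y49.992
G1 X49.543 Y53.357
G1 X43.602 Y54.539
G1 X37.661 Y53.357
G1 X32.625 Y49.992
G1 X29.260 Y44.956
G1 X28.078 Y39.015
G1 X29.260 Y33.074
G1 X32.625 Y28.038
G1 X37.661 Y24.673
G1 X43.602 Y23.491
G1 X49.543 Y24.673
G1 X54.579 Y28.038
G1 X57.944 Y33.074
G1 X59.126 Y39.015
M5
G00 X0.000 Y0.000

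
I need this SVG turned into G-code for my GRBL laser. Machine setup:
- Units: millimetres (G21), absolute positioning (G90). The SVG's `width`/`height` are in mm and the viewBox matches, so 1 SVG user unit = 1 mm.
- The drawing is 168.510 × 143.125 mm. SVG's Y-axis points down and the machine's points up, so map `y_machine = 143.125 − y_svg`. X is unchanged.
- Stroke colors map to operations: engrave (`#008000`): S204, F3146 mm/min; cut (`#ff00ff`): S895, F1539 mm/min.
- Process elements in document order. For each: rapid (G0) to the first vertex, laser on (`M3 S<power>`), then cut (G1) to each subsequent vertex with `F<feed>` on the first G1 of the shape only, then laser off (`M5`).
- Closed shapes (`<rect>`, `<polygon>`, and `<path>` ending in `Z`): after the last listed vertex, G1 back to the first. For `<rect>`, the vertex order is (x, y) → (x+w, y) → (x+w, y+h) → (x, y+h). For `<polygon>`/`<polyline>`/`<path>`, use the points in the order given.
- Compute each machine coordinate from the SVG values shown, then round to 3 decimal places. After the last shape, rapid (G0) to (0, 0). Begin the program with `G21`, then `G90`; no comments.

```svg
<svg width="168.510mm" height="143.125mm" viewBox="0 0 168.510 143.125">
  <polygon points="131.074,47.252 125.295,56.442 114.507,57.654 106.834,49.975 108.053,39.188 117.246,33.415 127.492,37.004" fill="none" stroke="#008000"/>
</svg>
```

G21
G90
G0 X131.074 Y95.873
M3 S204
G1 X125.295 Y86.683 F3146
G1 X114.507 Y85.471
G1 X106.834 Y93.150
G1 X108.053 Y103.937
G1 X117.246 Y109.710
G1 X127.492 Y106.121
G1 X131.074 Y95.873
M5
G0 X0.000 Y0.000

Since the viewBox matches the mm dimensions, user units are millimetres directly. The only transform is the Y-flip y_m = 143.125 − y_svg.

Shape 1 is a regular polygon drawn with `<polygon>`. Its stroke #008000 means engrave at S204, F3146. After flipping Y the toolpath is (131.074,95.873) → (125.295,86.683) → (114.507,85.471) → (106.834,93.150) → (108.053,103.937) → (117.246,109.710) → (127.492,106.121) → (131.074,95.873), returning to the start.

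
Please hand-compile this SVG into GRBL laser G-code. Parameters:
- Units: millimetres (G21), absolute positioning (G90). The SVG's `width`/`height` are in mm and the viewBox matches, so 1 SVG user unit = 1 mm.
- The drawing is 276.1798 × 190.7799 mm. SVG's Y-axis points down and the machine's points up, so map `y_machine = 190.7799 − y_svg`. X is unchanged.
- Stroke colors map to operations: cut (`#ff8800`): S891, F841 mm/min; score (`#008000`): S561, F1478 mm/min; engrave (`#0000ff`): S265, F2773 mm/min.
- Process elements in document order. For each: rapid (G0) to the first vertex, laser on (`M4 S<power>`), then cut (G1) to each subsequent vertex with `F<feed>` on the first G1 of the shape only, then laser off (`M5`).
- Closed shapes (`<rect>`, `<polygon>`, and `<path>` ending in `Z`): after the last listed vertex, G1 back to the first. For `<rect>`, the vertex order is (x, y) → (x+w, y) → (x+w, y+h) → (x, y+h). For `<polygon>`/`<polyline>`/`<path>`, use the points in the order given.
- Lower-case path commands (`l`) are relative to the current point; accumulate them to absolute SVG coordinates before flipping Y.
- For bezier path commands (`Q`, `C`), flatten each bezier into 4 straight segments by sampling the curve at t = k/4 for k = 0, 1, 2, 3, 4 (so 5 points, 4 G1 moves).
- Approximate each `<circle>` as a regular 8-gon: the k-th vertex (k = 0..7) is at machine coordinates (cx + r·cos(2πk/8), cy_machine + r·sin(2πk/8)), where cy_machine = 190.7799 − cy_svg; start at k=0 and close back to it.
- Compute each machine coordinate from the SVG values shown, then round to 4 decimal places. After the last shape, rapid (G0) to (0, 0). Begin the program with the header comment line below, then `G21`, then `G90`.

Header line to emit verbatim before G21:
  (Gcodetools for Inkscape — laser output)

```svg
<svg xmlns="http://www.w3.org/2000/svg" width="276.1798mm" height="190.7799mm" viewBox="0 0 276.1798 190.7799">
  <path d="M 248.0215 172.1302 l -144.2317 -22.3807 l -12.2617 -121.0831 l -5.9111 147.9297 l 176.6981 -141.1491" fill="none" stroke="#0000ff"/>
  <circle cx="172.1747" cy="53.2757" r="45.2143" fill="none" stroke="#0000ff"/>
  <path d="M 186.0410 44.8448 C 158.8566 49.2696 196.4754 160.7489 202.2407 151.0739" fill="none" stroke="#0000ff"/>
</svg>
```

(Gcodetools for Inkscape — laser output)
G21
G90
G0 X248.0215 Y18.6497
M4 S265
G1 X103.7898 Y41.0304 F2773
G1 X91.5281 Y162.1135
G1 X85.6170 Y14.1838
G1 X262.3151 Y155.3329
M5
G0 X217.3890 Y137.5042
M4 S265
G1 X204.1460 Y169.4755 F2773
G1 X172.1747 Y182.7185
G1 X140.2034 Y169.4755
G1 X126.9604 Y137.5042
G1 X140.2034 Y105.5329
G1 X172.1747 Y92.2899
G1 X204.1460 Y105.5329
G1 X217.3890 Y137.5042
M5
G0 X186.0410 Y145.9351
M4 S265
G1 X176.2930 Y126.1095 F2773
G1 X181.7847 Y87.5331
G1 X193.4545 Y51.6004
G1 X202.2407 Y39.7060
M5
G0 X0.0000 Y0.0000

Since the viewBox matches the mm dimensions, user units are millimetres directly. The only transform is the Y-flip y_m = 190.7799 − y_svg.

Shape 1 is a open polyline drawn with `<path>`. Its stroke #0000ff means engrave at S265, F2773. After flipping Y the toolpath is (248.0215,18.6497) → (103.7898,41.0304) → (91.5281,162.1135) → (85.6170,14.1838) → (262.3151,155.3329).

Shape 2 is a circle drawn with `<circle>`. Its stroke #0000ff means engrave at S265, F2773. After flipping Y the toolpath is (217.3890,137.5042) → (204.1460,169.4755) → (172.1747,182.7185) → (140.2034,169.4755) → (126.9604,137.5042) → (140.2034,105.5329) → (172.1747,92.2899) → (204.1460,105.5329) → (217.3890,137.5042), returning to the start.

Shape 3 is a cubic bezier drawn with `<path>`. Its stroke #0000ff means engrave at S265, F2773. After flipping Y the toolpath is (186.0410,145.9351) → (176.2930,126.1095) → (181.7847,87.5331) → (193.4545,51.6004) → (202.2407,39.7060).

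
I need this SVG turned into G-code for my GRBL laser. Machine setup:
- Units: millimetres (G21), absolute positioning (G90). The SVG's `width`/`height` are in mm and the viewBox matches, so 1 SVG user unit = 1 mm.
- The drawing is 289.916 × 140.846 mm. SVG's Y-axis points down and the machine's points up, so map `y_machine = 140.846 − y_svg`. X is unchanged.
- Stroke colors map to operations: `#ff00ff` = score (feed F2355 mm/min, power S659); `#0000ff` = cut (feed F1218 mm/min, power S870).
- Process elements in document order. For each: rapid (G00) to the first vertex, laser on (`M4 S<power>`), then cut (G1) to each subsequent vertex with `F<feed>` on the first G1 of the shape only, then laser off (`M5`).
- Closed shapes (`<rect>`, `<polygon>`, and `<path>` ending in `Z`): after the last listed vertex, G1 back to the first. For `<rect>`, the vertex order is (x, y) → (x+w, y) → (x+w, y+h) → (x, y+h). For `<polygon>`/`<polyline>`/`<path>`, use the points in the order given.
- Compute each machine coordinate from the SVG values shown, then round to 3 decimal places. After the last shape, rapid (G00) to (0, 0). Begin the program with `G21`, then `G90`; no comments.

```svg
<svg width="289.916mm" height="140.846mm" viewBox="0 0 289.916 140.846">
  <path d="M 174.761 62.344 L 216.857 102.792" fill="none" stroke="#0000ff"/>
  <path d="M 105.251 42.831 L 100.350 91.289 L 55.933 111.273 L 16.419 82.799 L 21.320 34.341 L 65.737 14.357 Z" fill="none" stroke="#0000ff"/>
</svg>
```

viewBox `0 0 289.916 140.846` with mm width/height → 1 unit = 1 mm. Flip: y_m = 140.846 − y_svg.

**Shape 1** — `<path>` line segment, stroke `#0000ff` → cut (S870, F1218). Machine vertices: (174.761,78.502) → (216.857,38.054). Open path.

**Shape 2** — `<path>` regular polygon, stroke `#0000ff` → cut (S870, F1218). Machine vertices: (105.251,98.015) → (100.350,49.557) → (55.933,29.573) → (16.419,58.047) → (21.320,106.505) → (65.737,126.489) → (105.251,98.015). Closed: final G1 returns to the first vertex.

G21
G90
G00 X174.761 Y78.502
M4 S870
G1 X216.857 Y38.054 F1218
M5
G00 X105.251 Y98.015
M4 S870
G1 X100.350 Y49.557 F1218
G1 X55.933 Y29.573
G1 X16.419 Y58.047
G1 X21.320 Y106.505
G1 X65.737 Y126.489
G1 X105.251 Y98.015
M5
G00 X0.000 Y0.000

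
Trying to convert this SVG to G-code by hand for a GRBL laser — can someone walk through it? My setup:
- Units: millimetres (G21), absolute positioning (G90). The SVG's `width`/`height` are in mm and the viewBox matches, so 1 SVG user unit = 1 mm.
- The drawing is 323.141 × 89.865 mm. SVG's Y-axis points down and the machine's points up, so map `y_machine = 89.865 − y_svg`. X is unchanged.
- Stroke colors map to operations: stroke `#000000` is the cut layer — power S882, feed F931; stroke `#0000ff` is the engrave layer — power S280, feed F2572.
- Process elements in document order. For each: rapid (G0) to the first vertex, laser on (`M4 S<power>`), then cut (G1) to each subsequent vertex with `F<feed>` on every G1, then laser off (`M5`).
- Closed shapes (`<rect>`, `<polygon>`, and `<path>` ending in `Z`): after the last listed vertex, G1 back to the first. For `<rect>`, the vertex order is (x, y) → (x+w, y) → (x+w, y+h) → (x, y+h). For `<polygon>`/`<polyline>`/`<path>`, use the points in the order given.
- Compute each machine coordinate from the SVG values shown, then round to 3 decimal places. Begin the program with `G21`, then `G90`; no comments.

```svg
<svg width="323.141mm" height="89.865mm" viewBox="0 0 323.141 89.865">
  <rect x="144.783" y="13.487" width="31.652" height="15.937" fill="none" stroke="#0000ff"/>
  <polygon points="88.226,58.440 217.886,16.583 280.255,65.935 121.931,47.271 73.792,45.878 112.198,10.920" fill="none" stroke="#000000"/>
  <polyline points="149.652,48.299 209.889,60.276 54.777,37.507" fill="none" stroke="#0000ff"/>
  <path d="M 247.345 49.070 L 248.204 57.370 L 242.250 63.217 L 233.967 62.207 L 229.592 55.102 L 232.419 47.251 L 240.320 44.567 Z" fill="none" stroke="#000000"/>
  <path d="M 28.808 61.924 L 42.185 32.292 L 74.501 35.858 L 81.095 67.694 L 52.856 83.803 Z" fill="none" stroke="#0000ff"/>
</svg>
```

1 u = 1 mm; y_m = 89.865 − y.

[1] `<rect>` rectangle, #0000ff→engrave S280 F2572: (144.783,76.378) → (176.435,76.378) → (176.435,60.441) → (144.783,60.441) → (144.783,76.378) (closed)

[2] `<polygon>` closed polygon, #000000→cut S882 F931: (88.226,31.425) → (217.886,73.282) → (280.255,23.930) → (121.931,42.594) → (73.792,43.987) → (112.198,78.945) → (88.226,31.425) (closed)

[3] `<polyline>` open polyline, #0000ff→engrave S280 F2572: (149.652,41.566) → (209.889,29.589) → (54.777,52.358)

[4] `<path>` regular polygon, #000000→cut S882 F931: (247.345,40.795) → (248.204,32.495) → (242.250,26.648) → (233.967,27.658) → (229.592,34.763) → (232.419,42.614) → (240.320,45.298) → (247.345,40.795) (closed)

[5] `<path>` regular polygon, #0000ff→engrave S280 F2572: (28.808,27.941) → (42.185,57.573) → (74.501,54.007) → (81.095,22.171) → (52.856,6.062) → (28.808,27.941) (closed)

G21
G90
G0 X144.783 Y76.378
M4 S280
G1 X176.435 Y76.378 F2572
G1 X176.435 Y60.441 F2572
G1 X144.783 Y60.441 F2572
G1 X144.783 Y76.378 F2572
M5
G0 X88.226 Y31.425
M4 S882
G1 X217.886 Y73.282 F931
G1 X280.255 Y23.930 F931
G1 X121.931 Y42.594 F931
G1 X73.792 Y43.987 F931
G1 X112.198 Y78.945 F931
G1 X88.226 Y31.425 F931
M5
G0 X149.652 Y41.566
M4 S280
G1 X209.889 Y29.589 F2572
G1 X54.777 Y52.358 F2572
M5
G0 X247.345 Y40.795
M4 S882
G1 X248.204 Y32.495 F931
G1 X242.250 Y26.648 F931
G1 X233.967 Y27.658 F931
G1 X229.592 Y34.763 F931
G1 X232.419 Y42.614 F931
G1 X240.320 Y45.298 F931
G1 X247.345 Y40.795 F931
M5
G0 X28.808 Y27.941
M4 S280
G1 X42.185 Y57.573 F2572
G1 X74.501 Y54.007 F2572
G1 X81.095 Y22.171 F2572
G1 X52.856 Y6.062 F2572
G1 X28.808 Y27.941 F2572
M5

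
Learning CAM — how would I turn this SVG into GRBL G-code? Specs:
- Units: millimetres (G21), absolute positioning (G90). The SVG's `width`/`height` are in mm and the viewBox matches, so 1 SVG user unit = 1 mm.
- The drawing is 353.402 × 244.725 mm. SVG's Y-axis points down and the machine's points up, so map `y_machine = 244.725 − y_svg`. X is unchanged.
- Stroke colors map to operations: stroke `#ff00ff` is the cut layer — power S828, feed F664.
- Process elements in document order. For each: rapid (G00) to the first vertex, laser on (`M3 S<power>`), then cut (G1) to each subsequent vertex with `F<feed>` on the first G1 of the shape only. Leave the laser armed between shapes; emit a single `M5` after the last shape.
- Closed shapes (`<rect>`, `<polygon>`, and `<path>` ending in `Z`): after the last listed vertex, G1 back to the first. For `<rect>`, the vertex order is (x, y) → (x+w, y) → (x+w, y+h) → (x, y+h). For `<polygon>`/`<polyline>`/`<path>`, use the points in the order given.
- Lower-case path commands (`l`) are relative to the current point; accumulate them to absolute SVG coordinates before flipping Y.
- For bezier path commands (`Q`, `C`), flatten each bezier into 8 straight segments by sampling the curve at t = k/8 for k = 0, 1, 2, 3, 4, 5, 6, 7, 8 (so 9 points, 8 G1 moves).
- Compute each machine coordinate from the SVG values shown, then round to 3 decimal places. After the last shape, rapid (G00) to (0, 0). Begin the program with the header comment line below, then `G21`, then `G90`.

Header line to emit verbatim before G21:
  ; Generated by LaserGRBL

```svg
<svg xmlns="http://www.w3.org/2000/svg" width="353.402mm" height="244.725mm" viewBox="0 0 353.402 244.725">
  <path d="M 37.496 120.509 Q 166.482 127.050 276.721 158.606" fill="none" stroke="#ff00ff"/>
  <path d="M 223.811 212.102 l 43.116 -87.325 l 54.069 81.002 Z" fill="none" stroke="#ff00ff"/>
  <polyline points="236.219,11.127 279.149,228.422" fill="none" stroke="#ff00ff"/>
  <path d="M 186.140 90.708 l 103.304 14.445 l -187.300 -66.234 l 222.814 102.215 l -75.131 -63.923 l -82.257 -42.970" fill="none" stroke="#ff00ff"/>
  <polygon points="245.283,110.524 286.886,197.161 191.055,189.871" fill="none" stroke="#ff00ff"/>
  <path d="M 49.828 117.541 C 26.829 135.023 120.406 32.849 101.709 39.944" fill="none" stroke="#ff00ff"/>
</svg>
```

; Generated by LaserGRBL
G21
G90
G00 X37.496 Y124.216
M3 S828
G1 X69.450 Y122.190 F664
G1 X100.817 Y119.382
G1 X131.599 Y115.793
G1 X161.795 Y111.421
G1 X191.405 Y106.268
G1 X220.430 Y100.334
G1 X248.868 Y93.617
G1 X276.721 Y86.119
G00 X223.811 Y32.623
M3 S828
G1 X266.927 Y119.948 F664
G1 X320.996 Y38.946
G1 X223.811 Y32.623
G00 X236.219 Y233.598
M3 S828
G1 X279.149 Y16.303 F664
G00 X186.140 Y154.017
M3 S828
G1 X289.444 Y139.572 F664
G1 X102.144 Y205.806
G1 X324.958 Y103.591
G1 X249.827 Y167.514
G1 X167.570 Y210.484
G00 X245.283 Y134.201
M3 S828
G1 X286.886 Y47.564 F664
G1 X191.055 Y54.854
G1 X245.283 Y134.201
G00 X49.828 Y127.184
M3 S828
G1 X46.221 Y125.790 F664
G1 X50.861 Y132.931
G1 X61.066 Y145.924
G1 X74.155 Y162.087
G1 X87.446 Y178.737
G1 X98.256 Y193.191
G1 X103.905 Y202.767
G1 X101.709 Y204.781
M5
G00 X0.000 Y0.000

1 u = 1 mm; y_m = 244.725 − y.

[1] `<path>` quadratic bezier, #ff00ff→cut S828 F664: (37.496,124.216) → (69.450,122.190) → (100.817,119.382) → (131.599,115.793) → (161.795,111.421) → (191.405,106.268) → (220.430,100.334) → (248.868,93.617) → (276.721,86.119)

[2] `<path>` regular polygon, #ff00ff→cut S828 F664: (223.811,32.623) → (266.927,119.948) → (320.996,38.946) → (223.811,32.623) (closed)

[3] `<polyline>` line segment, #ff00ff→cut S828 F664: (236.219,233.598) → (279.149,16.303)

[4] `<path>` open polyline, #ff00ff→cut S828 F664: (186.140,154.017) → (289.444,139.572) → (102.144,205.806) → (324.958,103.591) → (249.827,167.514) → (167.570,210.484)

[5] `<polygon>` regular polygon, #ff00ff→cut S828 F664: (245.283,134.201) → (286.886,47.564) → (191.055,54.854) → (245.283,134.201) (closed)

[6] `<path>` cubic bezier, #ff00ff→cut S828 F664: (49.828,127.184) → (46.221,125.790) → (50.861,132.931) → (61.066,145.924) → (74.155,162.087) → (87.446,178.737) → (98.256,193.191) → (103.905,202.767) → (101.709,204.781)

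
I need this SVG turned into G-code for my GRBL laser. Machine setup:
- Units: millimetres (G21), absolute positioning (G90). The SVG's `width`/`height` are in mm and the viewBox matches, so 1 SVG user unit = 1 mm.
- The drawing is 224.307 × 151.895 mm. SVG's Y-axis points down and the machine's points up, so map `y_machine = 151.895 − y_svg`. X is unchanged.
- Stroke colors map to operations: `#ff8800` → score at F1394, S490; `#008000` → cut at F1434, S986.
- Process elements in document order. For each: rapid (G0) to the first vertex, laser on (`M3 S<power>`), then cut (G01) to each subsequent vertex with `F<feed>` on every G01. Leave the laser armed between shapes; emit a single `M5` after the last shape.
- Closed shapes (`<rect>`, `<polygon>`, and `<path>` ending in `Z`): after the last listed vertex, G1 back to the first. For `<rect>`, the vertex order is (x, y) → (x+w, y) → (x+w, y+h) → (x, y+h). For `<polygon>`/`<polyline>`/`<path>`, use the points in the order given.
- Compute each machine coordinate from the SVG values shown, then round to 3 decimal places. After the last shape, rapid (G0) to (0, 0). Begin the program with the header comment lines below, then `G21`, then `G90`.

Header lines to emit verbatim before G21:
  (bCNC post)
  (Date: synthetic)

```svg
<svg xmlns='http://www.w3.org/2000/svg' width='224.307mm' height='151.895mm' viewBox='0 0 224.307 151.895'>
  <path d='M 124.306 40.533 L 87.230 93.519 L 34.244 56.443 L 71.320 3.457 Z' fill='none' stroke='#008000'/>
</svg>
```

viewBox `0 0 224.307 151.895` with mm width/height → 1 unit = 1 mm. Flip: y_m = 151.895 − y_svg.

**Shape 1** — `<path>` regular polygon, stroke `#008000` → cut (S986, F1434). Machine vertices: (124.306,111.362) → (87.230,58.376) → (34.244,95.452) → (71.320,148.438) → (124.306,111.362). Closed: final G1 returns to the first vertex.

(bCNC post)
(Date: synthetic)
G21
G90
G0 X124.306 Y111.362
M3 S986
G01 X87.230 Y58.376 F1434
G01 X34.244 Y95.452 F1434
G01 X71.320 Y148.438 F1434
G01 X124.306 Y111.362 F1434
M5
G0 X0.000 Y0.000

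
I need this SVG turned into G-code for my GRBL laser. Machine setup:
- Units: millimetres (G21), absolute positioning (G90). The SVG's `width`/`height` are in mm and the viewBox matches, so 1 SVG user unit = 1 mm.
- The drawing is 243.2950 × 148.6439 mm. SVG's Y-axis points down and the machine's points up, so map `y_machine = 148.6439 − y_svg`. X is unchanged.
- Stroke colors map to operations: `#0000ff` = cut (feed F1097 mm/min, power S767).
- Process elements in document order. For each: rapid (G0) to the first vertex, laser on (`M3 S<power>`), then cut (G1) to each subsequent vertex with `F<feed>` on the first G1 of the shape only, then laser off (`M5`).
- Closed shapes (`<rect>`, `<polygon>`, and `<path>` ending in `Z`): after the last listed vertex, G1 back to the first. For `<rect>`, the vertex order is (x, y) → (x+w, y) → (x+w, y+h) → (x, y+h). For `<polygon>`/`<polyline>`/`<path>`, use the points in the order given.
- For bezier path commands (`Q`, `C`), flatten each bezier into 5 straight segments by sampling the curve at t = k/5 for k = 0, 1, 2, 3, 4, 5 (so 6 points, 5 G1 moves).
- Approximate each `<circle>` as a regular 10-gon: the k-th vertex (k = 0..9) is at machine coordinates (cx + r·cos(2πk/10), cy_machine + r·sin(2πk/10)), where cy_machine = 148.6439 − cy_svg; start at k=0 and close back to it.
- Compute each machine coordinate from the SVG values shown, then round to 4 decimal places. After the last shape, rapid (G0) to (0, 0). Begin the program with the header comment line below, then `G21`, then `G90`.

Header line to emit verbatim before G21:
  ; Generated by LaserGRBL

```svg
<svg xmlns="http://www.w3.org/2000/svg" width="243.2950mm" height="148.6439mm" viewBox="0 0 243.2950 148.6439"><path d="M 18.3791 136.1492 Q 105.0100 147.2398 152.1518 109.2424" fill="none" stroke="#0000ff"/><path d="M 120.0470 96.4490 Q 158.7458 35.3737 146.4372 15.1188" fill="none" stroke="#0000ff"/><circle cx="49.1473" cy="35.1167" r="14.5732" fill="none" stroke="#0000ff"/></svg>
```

Since the viewBox matches the mm dimensions, user units are millimetres directly. The only transform is the Y-flip y_m = 148.6439 − y_svg.

Shape 1 is a quadratic bezier drawn with `<path>`. Its stroke #0000ff means cut at S767, F1097. After flipping Y the toolpath is (18.3791,12.4947) → (51.4519,10.0220) → (81.3656,11.4763) → (108.1201,16.8577) → (131.7155,26.1661) → (152.1518,39.4015).

Shape 2 is a quadratic bezier drawn with `<path>`. Its stroke #0000ff means cut at S767, F1097. After flipping Y the toolpath is (120.0470,52.1949) → (133.4862,74.9922) → (142.8449,94.5239) → (148.1229,110.7899) → (149.3203,123.7903) → (146.4372,133.5251).

Shape 3 is a circle drawn with `<circle>`. Its stroke #0000ff means cut at S767, F1097. After flipping Y the toolpath is (63.7205,113.5272) → (60.9373,122.0931) → (53.6507,127.3871) → (44.6439,127.3871) → (37.3573,122.0931) → (34.5741,113.5272) → (37.3573,104.9613) → (44.6439,99.6673) → (53.6507,99.6673) → (60.9373,104.9613) → (63.7205,113.5272), returning to the start.

; Generated by LaserGRBL
G21
G90
G0 X18.3791 Y12.4947
M3 S767
G1 X51.4519 Y10.0220 F1097
G1 X81.3656 Y11.4763
G1 X108.1201 Y16.8577
G1 X131.7155 Y26.1661
G1 X152.1518 Y39.4015
M5
G0 X120.0470 Y52.1949
M3 S767
G1 X133.4862 Y74.9922 F1097
G1 X142.8449 Y94.5239
G1 X148.1229 Y110.7899
G1 X149.3203 Y123.7903
G1 X146.4372 Y133.5251
M5
G0 X63.7205 Y113.5272
M3 S767
G1 X60.9373 Y122.0931 F1097
G1 X53.6507 Y127.3871
G1 X44.6439 Y127.3871
G1 X37.3573 Y122.0931
G1 X34.5741 Y113.5272
G1 X37.3573 Y104.9613
G1 X44.6439 Y99.6673
G1 X53.6507 Y99.6673
G1 X60.9373 Y104.9613
G1 X63.7205 Y113.5272
M5
G0 X0.0000 Y0.0000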